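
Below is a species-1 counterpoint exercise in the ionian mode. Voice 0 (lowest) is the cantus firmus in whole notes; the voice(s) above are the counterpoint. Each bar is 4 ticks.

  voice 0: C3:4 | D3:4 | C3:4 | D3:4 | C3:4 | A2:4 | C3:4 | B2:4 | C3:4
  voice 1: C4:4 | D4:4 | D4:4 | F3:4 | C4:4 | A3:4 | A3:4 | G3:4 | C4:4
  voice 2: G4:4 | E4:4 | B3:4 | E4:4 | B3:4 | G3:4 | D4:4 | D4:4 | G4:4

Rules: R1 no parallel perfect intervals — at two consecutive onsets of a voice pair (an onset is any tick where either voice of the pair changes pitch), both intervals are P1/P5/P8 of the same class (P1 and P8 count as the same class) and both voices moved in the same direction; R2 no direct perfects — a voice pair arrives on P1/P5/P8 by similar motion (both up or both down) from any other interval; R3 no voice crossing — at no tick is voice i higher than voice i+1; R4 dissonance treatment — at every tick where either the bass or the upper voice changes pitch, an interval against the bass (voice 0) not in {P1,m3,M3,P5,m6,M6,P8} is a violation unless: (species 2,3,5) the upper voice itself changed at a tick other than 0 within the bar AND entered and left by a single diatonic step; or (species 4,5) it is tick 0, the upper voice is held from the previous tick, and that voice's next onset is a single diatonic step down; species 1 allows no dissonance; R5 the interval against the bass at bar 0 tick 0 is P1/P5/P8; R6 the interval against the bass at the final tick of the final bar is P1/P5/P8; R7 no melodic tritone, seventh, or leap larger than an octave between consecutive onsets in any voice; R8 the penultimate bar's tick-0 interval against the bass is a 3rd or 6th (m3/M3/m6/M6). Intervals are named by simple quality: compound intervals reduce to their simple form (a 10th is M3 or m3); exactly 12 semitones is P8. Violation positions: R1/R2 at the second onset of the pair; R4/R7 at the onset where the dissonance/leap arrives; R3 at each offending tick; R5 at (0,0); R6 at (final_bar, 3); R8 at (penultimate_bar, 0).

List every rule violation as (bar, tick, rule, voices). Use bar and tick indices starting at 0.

(1, 0, R1, (0, 1))
(1, 0, R4, (0, 2))
(2, 0, R3, (1, 2))
(2, 0, R4, (0, 1))
(2, 0, R4, (0, 2))
(2, 1, R3, (1, 2))
(2, 2, R3, (1, 2))
(2, 3, R3, (1, 2))
(3, 0, R4, (0, 2))
(4, 0, R3, (1, 2))
(4, 0, R4, (0, 2))
(4, 1, R3, (1, 2))
(4, 2, R3, (1, 2))
(4, 3, R3, (1, 2))
(5, 0, R1, (0, 1))
(5, 0, R3, (1, 2))
(5, 0, R4, (0, 2))
(5, 1, R3, (1, 2))
(5, 2, R3, (1, 2))
(5, 3, R3, (1, 2))
(6, 0, R4, (0, 2))
(8, 0, R1, (1, 2))
(8, 0, R2, (0, 1))
(8, 0, R2, (0, 2))

bar 0: v0=C3 v1=C4 v2=G4 downbeat P5
bar 1: v0=D3 v1=D4 v2=E4 downbeat M2
bar 2: v0=C3 v1=D4 v2=B3 downbeat M7
bar 3: v0=D3 v1=F3 v2=E4 downbeat M2
bar 4: v0=C3 v1=C4 v2=B3 downbeat M7
bar 5: v0=A2 v1=A3 v2=G3 downbeat m7
bar 6: v0=C3 v1=A3 v2=D4 downbeat M2
bar 7: v0=B2 v1=G3 v2=D4 downbeat m3
bar 8: v0=C3 v1=C4 v2=G4 downbeat P5
  -> R1 @ bar 1 tick 0 v(0, 1): C3/C4 P8 -> D3/D4 P8 similar
  -> R4 @ bar 1 tick 0 v(0, 2): D3/E4 M2 untreated
  -> R3 @ bar 2 tick 0 v(1, 2): D4 above B3
  -> R4 @ bar 2 tick 0 v(0, 1): C3/D4 M2 untreated
  -> R4 @ bar 2 tick 0 v(0, 2): C3/B3 M7 untreated
  -> R3 @ bar 2 tick 1 v(1, 2): D4 above B3
  -> R3 @ bar 2 tick 2 v(1, 2): D4 above B3
  -> R3 @ bar 2 tick 3 v(1, 2): D4 above B3
  -> R4 @ bar 3 tick 0 v(0, 2): D3/E4 M2 untreated
  -> R3 @ bar 4 tick 0 v(1, 2): C4 above B3
  -> R4 @ bar 4 tick 0 v(0, 2): C3/B3 M7 untreated
  -> R3 @ bar 4 tick 1 v(1, 2): C4 above B3
  -> R3 @ bar 4 tick 2 v(1, 2): C4 above B3
  -> R3 @ bar 4 tick 3 v(1, 2): C4 above B3
  -> R1 @ bar 5 tick 0 v(0, 1): C3/C4 P8 -> A2/A3 P8 similar
  -> R3 @ bar 5 tick 0 v(1, 2): A3 above G3
  -> R4 @ bar 5 tick 0 v(0, 2): A2/G3 m7 untreated
  -> R3 @ bar 5 tick 1 v(1, 2): A3 above G3
  -> R3 @ bar 5 tick 2 v(1, 2): A3 above G3
  -> R3 @ bar 5 tick 3 v(1, 2): A3 above G3
  -> R4 @ bar 6 tick 0 v(0, 2): C3/D4 M2 untreated
  -> R1 @ bar 8 tick 0 v(1, 2): G3/D4 P5 -> C4/G4 P5 similar
  -> R2 @ bar 8 tick 0 v(0, 1): B2/G3 m6 -> C3/C4 P8 similar
  -> R2 @ bar 8 tick 0 v(0, 2): B2/D4 m3 -> C3/G4 P5 similar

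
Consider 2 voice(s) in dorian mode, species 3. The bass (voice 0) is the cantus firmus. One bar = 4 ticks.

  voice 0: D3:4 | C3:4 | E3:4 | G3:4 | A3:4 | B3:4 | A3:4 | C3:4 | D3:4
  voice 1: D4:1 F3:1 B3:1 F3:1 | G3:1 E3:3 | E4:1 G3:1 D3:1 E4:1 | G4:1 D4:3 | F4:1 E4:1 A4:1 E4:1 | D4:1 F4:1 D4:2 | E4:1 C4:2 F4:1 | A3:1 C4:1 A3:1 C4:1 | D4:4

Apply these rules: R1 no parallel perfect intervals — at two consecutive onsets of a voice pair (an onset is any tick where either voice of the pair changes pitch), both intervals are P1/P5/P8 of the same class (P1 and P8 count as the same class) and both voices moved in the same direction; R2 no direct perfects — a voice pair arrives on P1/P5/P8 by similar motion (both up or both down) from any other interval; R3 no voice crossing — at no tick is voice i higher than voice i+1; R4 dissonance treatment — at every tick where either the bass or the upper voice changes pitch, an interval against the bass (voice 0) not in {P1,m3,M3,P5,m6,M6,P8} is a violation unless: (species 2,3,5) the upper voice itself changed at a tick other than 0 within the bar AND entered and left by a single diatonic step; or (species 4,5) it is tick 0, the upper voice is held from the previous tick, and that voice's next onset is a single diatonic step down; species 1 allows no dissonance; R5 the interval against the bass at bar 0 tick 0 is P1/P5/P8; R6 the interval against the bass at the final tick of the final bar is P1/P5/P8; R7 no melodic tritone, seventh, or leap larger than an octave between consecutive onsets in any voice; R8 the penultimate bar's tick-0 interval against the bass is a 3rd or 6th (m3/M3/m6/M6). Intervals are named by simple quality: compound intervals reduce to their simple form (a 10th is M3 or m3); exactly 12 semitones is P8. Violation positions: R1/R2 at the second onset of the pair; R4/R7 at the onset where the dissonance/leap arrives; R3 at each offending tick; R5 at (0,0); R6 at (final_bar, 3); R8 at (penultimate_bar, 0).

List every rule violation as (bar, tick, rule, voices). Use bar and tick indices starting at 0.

bar 0: v0=D3 v1=D4 downbeat P8
bar 1: v0=C3 v1=G3 downbeat P5
bar 2: v0=E3 v1=E4 downbeat P8
bar 3: v0=G3 v1=G4 downbeat P8
bar 4: v0=A3 v1=F4 downbeat m6
bar 5: v0=B3 v1=D4 downbeat m3
bar 6: v0=A3 v1=E4 downbeat P5
bar 7: v0=C3 v1=A3 downbeat M6
bar 8: v0=D3 v1=D4 downbeat P8
  -> R7 @ bar 0 tick 2 v(1,): F3->B3 leap 6st
  -> R7 @ bar 0 tick 3 v(1,): B3->F3 leap 6st
  -> R2 @ bar 2 tick 0 v(0, 1): C3/E3 M3 -> E3/E4 P8 similar
  -> R3 @ bar 2 tick 2 v(0, 1): E3 above D3
  -> R4 @ bar 2 tick 2 v(0, 1): E3/D3 M2 untreated
  -> R7 @ bar 2 tick 3 v(1,): D3->E4 leap 14st
  -> R1 @ bar 3 tick 0 v(0, 1): E3/E4 P8 -> G3/G4 P8 similar
  -> R4 @ bar 5 tick 1 v(0, 1): B3/F4 TT untreated
  -> R1 @ bar 8 tick 0 v(0, 1): C3/C4 P8 -> D3/D4 P8 similar

(0, 2, R7, (1,))
(0, 3, R7, (1,))
(2, 0, R2, (0, 1))
(2, 2, R3, (0, 1))
(2, 2, R4, (0, 1))
(2, 3, R7, (1,))
(3, 0, R1, (0, 1))
(5, 1, R4, (0, 1))
(8, 0, R1, (0, 1))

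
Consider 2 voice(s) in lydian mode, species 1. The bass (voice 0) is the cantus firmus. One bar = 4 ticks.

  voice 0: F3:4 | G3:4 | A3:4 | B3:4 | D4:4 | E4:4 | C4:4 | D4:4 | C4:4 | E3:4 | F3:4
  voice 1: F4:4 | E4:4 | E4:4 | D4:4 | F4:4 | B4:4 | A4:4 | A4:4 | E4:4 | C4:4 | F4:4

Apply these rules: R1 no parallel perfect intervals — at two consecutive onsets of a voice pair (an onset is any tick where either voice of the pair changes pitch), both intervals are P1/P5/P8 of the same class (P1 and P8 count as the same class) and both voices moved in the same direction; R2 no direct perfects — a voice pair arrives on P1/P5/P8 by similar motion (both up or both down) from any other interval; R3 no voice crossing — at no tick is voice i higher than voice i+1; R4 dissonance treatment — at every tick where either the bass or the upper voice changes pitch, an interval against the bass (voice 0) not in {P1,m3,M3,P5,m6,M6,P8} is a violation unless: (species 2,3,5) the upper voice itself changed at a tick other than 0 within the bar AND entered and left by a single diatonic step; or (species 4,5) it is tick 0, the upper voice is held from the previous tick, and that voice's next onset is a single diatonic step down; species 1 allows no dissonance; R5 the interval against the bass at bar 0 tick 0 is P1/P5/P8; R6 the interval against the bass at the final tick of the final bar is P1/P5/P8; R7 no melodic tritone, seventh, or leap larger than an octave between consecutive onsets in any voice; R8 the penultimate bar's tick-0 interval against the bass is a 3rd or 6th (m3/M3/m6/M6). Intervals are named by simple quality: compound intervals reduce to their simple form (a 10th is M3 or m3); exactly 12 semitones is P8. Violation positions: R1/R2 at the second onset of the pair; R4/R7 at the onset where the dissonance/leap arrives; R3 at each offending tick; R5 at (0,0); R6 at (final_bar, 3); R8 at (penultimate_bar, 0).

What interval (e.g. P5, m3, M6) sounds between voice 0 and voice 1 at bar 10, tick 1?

voice 0=F3 voice 1=F4 -> P8

P8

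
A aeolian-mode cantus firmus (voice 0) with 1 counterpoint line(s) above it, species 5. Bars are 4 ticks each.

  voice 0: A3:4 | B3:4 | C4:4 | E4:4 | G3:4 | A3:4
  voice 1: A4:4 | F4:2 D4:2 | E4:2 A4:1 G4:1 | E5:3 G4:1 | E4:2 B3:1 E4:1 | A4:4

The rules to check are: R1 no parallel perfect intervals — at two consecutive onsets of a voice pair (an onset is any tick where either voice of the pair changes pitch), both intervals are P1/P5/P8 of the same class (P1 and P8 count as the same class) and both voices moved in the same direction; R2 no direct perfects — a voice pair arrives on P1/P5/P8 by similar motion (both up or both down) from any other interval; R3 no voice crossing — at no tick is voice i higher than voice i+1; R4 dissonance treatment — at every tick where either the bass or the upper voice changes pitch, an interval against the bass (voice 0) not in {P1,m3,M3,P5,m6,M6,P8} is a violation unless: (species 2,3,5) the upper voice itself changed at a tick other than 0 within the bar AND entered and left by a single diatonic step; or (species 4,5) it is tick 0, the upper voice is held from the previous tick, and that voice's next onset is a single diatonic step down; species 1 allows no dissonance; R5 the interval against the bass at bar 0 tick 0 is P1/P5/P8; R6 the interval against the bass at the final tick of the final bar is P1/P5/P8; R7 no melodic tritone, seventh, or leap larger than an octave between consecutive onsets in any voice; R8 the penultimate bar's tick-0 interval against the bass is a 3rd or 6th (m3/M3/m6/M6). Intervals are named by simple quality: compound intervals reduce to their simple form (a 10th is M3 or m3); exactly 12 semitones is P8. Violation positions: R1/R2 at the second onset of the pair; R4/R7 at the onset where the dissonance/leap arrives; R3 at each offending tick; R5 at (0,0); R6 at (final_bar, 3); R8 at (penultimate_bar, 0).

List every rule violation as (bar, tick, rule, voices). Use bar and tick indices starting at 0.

(1, 0, R4, (0, 1))
(3, 0, R2, (0, 1))
(5, 0, R2, (0, 1))

bar 0: v0=A3 v1=A4 downbeat P8
bar 1: v0=B3 v1=F4 downbeat TT
bar 2: v0=C4 v1=E4 downbeat M3
bar 3: v0=E4 v1=E5 downbeat P8
bar 4: v0=G3 v1=E4 downbeat M6
bar 5: v0=A3 v1=A4 downbeat P8
  -> R4 @ bar 1 tick 0 v(0, 1): B3/F4 TT untreated
  -> R2 @ bar 3 tick 0 v(0, 1): C4/G4 P5 -> E4/E5 P8 similar
  -> R2 @ bar 5 tick 0 v(0, 1): G3/E4 M6 -> A3/A4 P8 similar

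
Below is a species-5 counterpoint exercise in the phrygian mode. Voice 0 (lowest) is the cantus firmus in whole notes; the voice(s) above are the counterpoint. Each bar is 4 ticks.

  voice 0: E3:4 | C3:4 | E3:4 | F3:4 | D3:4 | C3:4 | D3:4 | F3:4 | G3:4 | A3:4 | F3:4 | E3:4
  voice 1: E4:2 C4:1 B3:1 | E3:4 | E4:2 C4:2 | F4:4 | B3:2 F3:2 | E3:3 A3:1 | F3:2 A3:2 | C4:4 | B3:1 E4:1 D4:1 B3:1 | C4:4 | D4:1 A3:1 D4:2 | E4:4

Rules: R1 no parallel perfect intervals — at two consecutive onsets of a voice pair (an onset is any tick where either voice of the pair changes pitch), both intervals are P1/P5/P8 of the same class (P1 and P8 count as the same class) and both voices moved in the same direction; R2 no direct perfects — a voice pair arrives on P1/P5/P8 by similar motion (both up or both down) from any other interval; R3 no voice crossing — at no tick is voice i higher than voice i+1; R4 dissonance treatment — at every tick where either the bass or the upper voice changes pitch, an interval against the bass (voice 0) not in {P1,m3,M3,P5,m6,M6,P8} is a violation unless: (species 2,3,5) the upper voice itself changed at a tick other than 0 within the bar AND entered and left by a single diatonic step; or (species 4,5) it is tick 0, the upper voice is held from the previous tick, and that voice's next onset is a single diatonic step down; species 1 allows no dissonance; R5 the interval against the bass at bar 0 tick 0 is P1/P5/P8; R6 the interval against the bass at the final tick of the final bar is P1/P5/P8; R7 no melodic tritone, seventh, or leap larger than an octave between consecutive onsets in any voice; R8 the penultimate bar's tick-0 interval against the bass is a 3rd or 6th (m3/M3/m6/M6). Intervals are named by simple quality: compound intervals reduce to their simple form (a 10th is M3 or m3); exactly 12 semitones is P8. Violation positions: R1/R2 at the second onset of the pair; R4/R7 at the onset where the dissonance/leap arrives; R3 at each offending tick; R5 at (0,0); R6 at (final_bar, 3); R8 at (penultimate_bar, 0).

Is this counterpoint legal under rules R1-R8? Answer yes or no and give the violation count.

bar 0: v0=E3 v1=E4 (P8)
bar 1: v0=C3 v1=E3 (M3)
bar 2: v0=E3 v1=E4 (P8)
bar 3: v0=F3 v1=F4 (P8)
bar 4: v0=D3 v1=B3 (M6)
bar 5: v0=C3 v1=E3 (M3)
bar 6: v0=D3 v1=F3 (m3)
bar 7: v0=F3 v1=C4 (P5)
bar 8: v0=G3 v1=B3 (M3)
bar 9: v0=A3 v1=C4 (m3)
bar 10: v0=F3 v1=D4 (M6)
bar 11: v0=E3 v1=E4 (P8)
  R2 @ bar2.0: C3/E3 M3 -> E3/E4 P8 similar
  R2 @ bar3.0: E3/C4 m6 -> F3/F4 P8 similar
  R7 @ bar4.0: F4->B3 leap 6st
  R7 @ bar4.2: B3->F3 leap 6st
  R1 @ bar7.0: D3/A3 P5 -> F3/C4 P5 similar

No (5 violations)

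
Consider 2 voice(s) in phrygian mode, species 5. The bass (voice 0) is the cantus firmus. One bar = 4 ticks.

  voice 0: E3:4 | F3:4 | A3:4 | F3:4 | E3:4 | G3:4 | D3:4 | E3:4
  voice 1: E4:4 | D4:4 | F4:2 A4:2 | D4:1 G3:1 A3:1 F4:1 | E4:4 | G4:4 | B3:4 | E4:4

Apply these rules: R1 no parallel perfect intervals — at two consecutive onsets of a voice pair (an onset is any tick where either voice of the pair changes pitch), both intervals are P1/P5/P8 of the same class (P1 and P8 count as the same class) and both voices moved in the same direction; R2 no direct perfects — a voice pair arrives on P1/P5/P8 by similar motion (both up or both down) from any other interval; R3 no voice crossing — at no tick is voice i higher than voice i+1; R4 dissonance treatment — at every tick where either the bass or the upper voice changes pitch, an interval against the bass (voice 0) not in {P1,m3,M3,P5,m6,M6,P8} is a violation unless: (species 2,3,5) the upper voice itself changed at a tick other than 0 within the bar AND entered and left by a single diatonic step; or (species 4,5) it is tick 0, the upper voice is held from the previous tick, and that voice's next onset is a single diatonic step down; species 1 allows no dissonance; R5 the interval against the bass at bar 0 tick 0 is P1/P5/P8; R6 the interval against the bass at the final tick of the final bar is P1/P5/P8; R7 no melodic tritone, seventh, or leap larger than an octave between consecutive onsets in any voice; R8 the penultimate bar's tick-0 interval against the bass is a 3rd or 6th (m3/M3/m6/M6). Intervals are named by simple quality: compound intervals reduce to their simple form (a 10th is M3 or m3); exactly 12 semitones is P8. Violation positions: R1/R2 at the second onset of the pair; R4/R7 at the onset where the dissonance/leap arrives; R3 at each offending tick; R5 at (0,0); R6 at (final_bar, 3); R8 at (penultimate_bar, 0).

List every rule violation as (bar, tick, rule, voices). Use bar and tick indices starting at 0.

bar 0: v0=E3 v1=E4 downbeat P8
bar 1: v0=F3 v1=D4 downbeat M6
bar 2: v0=A3 v1=F4 downbeat m6
bar 3: v0=F3 v1=D4 downbeat M6
bar 4: v0=E3 v1=E4 downbeat P8
bar 5: v0=G3 v1=G4 downbeat P8
bar 6: v0=D3 v1=B3 downbeat M6
bar 7: v0=E3 v1=E4 downbeat P8
  -> R4 @ bar 3 tick 1 v(0, 1): F3/G3 M2 untreated
  -> R1 @ bar 4 tick 0 v(0, 1): F3/F4 P8 -> E3/E4 P8 similar
  -> R1 @ bar 5 tick 0 v(0, 1): E3/E4 P8 -> G3/G4 P8 similar
  -> R2 @ bar 7 tick 0 v(0, 1): D3/B3 M6 -> E3/E4 P8 similar

(3, 1, R4, (0, 1))
(4, 0, R1, (0, 1))
(5, 0, R1, (0, 1))
(7, 0, R2, (0, 1))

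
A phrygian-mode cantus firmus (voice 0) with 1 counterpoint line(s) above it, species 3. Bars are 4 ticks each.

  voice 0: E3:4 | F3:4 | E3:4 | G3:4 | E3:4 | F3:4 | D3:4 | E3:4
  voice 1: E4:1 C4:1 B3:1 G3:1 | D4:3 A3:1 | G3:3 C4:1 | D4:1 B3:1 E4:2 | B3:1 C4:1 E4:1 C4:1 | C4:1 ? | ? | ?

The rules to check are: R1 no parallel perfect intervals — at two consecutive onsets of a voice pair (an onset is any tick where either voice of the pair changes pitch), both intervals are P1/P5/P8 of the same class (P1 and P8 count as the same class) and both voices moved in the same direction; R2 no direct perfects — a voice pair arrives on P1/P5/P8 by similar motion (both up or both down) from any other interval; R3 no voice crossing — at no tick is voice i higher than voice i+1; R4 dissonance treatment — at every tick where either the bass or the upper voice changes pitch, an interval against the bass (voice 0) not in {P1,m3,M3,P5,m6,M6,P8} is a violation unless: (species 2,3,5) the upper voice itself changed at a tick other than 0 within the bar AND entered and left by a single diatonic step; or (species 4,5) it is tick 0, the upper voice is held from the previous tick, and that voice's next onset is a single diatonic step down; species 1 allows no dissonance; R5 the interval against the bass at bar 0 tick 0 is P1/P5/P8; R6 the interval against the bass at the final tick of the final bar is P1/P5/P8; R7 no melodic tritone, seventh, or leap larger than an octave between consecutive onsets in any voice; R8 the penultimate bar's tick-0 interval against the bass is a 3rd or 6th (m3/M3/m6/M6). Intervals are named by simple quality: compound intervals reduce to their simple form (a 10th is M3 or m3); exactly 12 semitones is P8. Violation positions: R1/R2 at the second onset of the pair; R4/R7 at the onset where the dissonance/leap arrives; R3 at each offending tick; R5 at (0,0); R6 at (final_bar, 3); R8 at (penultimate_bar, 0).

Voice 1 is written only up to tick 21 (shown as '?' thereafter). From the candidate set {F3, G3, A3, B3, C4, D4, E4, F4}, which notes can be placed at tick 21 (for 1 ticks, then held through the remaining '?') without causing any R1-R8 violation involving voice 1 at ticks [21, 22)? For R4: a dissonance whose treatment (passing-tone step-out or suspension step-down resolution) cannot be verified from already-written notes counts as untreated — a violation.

F3: legal
G3: violates R4
A3: legal
B3: violates R4
C4: legal
D4: legal
E4: violates R4
F4: legal

{A3, C4, D4, F3, F4}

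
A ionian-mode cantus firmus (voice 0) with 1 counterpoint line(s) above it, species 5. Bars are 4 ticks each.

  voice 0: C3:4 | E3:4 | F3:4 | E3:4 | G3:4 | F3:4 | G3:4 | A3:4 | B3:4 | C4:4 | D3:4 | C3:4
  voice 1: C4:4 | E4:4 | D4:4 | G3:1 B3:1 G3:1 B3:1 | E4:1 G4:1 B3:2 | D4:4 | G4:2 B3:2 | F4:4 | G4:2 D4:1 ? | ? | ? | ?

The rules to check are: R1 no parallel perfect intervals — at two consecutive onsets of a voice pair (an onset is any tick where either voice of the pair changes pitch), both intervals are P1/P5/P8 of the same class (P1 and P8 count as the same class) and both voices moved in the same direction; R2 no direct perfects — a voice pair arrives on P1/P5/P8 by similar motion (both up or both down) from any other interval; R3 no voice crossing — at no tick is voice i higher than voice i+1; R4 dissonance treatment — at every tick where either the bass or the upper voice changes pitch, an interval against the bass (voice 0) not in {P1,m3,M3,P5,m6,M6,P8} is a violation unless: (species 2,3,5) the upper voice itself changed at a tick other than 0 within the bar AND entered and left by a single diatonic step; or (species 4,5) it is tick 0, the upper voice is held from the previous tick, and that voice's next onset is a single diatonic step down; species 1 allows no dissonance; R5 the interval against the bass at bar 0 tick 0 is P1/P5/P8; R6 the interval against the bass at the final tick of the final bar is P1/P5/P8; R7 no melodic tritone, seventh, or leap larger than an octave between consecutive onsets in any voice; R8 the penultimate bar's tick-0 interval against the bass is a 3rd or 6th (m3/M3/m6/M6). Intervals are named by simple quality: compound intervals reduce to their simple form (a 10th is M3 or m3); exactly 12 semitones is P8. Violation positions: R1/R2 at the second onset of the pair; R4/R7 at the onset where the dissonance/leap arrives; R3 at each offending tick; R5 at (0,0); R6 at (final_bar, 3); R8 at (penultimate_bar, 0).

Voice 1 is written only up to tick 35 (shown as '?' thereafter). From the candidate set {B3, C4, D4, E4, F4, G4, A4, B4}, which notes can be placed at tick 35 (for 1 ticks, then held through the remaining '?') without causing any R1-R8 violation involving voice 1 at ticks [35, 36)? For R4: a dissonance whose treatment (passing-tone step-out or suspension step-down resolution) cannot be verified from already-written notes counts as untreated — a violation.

{B3, B4, D4, G4}

B3: legal
C4: violates R4
D4: legal
E4: violates R4
F4: violates R4
G4: legal
A4: violates R4
B4: legal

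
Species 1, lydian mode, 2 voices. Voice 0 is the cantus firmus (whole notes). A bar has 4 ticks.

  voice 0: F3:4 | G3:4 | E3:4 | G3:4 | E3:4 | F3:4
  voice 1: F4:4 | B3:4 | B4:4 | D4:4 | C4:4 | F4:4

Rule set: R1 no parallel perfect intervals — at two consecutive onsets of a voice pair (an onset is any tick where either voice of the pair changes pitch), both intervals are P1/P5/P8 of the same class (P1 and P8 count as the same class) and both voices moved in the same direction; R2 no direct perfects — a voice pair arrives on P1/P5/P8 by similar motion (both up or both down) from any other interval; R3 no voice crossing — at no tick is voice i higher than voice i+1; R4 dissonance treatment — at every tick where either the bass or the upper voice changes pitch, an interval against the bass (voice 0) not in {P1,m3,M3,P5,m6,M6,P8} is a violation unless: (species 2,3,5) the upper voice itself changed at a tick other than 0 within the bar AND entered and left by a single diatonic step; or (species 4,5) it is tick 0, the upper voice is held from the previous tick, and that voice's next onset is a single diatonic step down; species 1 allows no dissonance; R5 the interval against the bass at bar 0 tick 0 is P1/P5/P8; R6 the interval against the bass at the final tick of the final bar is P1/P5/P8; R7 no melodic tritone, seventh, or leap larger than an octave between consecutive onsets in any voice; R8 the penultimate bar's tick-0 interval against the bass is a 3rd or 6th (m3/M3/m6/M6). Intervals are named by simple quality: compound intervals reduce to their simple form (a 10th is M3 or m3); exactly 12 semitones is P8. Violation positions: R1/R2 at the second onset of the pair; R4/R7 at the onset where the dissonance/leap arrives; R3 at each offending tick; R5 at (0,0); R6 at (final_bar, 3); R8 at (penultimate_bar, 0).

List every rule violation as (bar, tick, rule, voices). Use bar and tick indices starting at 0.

(1, 0, R7, (1,))
(5, 0, R2, (0, 1))

bar 0: v0=F3 v1=F4 downbeat P8
bar 1: v0=G3 v1=B3 downbeat M3
bar 2: v0=E3 v1=B4 downbeat P5
bar 3: v0=G3 v1=D4 downbeat P5
bar 4: v0=E3 v1=C4 downbeat m6
bar 5: v0=F3 v1=F4 downbeat P8
  -> R7 @ bar 1 tick 0 v(1,): F4->B3 leap 6st
  -> R2 @ bar 5 tick 0 v(0, 1): E3/C4 m6 -> F3/F4 P8 similar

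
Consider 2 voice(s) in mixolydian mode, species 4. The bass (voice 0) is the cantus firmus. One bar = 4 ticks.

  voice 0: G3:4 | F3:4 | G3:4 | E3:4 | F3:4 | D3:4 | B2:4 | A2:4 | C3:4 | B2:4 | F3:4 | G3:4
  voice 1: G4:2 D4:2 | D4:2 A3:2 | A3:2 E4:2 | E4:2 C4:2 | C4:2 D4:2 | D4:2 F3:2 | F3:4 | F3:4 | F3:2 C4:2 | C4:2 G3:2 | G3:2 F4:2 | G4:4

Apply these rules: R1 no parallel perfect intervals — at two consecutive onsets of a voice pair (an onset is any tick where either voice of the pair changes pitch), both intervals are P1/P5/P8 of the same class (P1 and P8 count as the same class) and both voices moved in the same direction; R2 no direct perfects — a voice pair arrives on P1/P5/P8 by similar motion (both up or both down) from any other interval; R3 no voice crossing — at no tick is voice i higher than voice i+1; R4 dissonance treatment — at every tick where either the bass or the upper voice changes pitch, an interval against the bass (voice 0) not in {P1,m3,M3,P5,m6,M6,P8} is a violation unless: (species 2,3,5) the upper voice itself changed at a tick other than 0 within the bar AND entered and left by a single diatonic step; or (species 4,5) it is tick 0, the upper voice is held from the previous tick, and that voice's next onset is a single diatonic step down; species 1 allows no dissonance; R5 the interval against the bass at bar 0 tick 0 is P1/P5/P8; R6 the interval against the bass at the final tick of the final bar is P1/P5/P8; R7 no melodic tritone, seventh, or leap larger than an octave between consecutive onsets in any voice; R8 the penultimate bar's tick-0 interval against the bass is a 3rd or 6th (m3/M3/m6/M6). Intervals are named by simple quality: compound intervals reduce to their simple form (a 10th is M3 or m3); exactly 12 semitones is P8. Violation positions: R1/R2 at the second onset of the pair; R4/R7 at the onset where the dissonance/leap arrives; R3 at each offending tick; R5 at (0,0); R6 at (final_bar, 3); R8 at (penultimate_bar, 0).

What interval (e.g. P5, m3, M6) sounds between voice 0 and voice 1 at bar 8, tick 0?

P4

voice 0=C3 voice 1=F3 -> P4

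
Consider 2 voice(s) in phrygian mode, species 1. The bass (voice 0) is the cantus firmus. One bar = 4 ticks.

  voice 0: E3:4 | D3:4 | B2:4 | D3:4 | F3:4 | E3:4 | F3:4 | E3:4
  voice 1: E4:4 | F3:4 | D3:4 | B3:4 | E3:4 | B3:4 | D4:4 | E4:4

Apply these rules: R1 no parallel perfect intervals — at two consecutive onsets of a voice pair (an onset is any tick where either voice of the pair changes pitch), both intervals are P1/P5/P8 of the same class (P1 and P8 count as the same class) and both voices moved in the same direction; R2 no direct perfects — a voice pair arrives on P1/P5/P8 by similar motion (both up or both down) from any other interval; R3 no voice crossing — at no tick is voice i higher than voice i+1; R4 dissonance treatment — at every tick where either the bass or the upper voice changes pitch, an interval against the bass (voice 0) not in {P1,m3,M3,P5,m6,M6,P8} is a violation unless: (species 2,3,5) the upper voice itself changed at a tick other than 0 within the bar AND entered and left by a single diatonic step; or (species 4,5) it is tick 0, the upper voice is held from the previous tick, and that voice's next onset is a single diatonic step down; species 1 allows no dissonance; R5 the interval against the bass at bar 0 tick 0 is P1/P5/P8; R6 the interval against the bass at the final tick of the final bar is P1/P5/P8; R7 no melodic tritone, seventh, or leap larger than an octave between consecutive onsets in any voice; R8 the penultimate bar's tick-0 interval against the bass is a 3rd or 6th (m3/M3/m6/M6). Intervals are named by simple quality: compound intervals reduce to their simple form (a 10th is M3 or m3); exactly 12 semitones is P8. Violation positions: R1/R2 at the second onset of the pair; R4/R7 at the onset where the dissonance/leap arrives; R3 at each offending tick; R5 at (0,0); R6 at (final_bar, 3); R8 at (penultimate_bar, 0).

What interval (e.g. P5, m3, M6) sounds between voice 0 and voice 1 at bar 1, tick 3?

voice 0=D3 voice 1=F3 -> m3

m3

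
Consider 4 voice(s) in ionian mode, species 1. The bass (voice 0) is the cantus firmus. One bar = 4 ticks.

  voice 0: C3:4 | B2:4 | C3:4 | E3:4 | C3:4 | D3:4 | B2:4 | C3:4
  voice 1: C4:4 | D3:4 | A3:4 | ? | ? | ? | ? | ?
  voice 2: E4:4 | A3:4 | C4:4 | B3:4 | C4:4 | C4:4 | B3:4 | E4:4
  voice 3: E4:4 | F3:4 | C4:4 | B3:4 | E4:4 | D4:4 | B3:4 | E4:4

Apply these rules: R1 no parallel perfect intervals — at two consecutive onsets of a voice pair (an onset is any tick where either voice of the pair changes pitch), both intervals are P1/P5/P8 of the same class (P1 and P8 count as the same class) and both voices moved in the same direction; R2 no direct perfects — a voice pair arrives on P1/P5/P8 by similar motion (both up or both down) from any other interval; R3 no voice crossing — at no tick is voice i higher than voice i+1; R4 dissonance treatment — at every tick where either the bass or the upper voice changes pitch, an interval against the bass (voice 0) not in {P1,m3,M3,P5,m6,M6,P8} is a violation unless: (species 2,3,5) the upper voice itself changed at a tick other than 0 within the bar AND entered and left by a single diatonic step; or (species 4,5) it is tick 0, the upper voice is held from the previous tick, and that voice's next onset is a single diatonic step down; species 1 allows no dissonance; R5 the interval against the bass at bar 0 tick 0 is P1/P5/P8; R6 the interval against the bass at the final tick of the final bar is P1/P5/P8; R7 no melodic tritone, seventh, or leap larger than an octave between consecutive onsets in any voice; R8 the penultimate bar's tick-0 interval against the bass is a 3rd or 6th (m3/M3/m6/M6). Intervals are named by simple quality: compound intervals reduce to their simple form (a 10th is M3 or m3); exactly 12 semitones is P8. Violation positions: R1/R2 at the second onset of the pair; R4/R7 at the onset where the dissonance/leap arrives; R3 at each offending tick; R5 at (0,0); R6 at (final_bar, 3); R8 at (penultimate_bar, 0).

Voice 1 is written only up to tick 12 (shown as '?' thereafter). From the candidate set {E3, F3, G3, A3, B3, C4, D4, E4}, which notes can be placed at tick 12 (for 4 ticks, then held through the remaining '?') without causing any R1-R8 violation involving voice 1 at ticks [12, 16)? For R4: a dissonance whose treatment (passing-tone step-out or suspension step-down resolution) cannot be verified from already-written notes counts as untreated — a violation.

{G3}

E3: violates R2
F3: violates R4
G3: legal
A3: violates R4
B3: violates R2
C4: violates R3
D4: violates R3,R4
E4: violates R2,R3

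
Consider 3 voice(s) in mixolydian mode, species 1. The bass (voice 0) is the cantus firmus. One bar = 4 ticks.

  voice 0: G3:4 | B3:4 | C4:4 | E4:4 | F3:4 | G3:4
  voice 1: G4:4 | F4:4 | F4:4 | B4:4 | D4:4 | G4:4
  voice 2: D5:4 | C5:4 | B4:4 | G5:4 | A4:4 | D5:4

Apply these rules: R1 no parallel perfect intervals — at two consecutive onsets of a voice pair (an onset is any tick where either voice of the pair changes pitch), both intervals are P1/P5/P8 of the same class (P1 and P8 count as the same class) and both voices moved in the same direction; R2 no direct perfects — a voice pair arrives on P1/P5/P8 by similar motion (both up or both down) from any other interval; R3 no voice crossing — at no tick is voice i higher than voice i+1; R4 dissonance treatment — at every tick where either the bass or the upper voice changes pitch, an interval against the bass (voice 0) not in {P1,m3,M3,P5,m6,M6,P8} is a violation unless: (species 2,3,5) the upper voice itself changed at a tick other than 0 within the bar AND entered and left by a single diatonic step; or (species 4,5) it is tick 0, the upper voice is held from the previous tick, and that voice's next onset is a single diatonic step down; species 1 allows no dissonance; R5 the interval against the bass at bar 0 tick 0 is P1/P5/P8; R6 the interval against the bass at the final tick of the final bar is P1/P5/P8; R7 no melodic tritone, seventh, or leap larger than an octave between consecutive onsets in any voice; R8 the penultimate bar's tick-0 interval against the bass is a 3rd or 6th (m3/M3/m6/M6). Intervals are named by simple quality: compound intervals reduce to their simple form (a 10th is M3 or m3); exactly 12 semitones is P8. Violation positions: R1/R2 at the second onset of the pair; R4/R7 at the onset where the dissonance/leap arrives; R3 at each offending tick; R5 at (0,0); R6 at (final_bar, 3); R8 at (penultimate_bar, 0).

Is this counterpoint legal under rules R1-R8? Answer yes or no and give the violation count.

bar 0: v0=G3 v1=G4 v2=D5 (P5)
bar 1: v0=B3 v1=F4 v2=C5 (m2)
bar 2: v0=C4 v1=F4 v2=B4 (M7)
bar 3: v0=E4 v1=B4 v2=G5 (m3)
bar 4: v0=F3 v1=D4 v2=A4 (M3)
bar 5: v0=G3 v1=G4 v2=D5 (P5)
  R1 @ bar1.0: G4/D5 P5 -> F4/C5 P5 similar
  R4 @ bar1.0: B3/F4 TT untreated
  R4 @ bar1.0: B3/C5 m2 untreated
  R4 @ bar2.0: C4/F4 P4 untreated
  R4 @ bar2.0: C4/B4 M7 untreated
  R2 @ bar3.0: C4/F4 P4 -> E4/B4 P5 similar
  R7 @ bar3.0: F4->B4 leap 6st
  R2 @ bar4.0: B4/G5 m6 -> D4/A4 P5 similar
  R7 @ bar4.0: E4->F3 leap 11st
  R7 @ bar4.0: G5->A4 leap 10st
  R1 @ bar5.0: D4/A4 P5 -> G4/D5 P5 similar
  R2 @ bar5.0: F3/D4 M6 -> G3/G4 P8 similar
  R2 @ bar5.0: F3/A4 M3 -> G3/D5 P5 similar

No (13 violations)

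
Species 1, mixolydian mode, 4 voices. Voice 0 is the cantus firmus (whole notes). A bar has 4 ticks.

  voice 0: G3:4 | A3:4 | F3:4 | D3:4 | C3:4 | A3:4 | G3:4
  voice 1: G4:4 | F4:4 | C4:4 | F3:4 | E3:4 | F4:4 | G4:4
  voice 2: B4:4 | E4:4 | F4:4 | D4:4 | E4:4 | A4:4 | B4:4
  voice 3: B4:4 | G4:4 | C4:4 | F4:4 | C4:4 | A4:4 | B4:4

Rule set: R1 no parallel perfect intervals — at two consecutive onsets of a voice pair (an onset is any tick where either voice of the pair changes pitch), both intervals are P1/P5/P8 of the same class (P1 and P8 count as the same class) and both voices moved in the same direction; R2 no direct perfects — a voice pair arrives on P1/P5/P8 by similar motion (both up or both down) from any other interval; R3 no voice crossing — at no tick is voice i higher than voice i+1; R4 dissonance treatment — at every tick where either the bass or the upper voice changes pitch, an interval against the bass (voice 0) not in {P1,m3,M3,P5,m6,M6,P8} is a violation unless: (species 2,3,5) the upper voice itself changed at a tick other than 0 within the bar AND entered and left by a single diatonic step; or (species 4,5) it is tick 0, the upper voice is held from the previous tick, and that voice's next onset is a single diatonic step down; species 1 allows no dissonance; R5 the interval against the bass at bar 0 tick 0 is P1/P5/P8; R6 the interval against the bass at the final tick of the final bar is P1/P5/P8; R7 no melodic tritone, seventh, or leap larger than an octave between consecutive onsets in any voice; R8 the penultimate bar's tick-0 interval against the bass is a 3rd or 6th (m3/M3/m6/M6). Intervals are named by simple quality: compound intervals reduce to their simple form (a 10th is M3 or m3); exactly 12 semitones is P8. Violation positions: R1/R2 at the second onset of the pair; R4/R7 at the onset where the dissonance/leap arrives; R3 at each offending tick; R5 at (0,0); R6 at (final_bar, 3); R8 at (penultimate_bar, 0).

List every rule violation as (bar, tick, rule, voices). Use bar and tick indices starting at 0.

bar 0: v0=G3 v1=G4 v2=B4 v3=B4 downbeat M3
bar 1: v0=A3 v1=F4 v2=E4 v3=G4 downbeat m7
bar 2: v0=F3 v1=C4 v2=F4 v3=C4 downbeat P5
bar 3: v0=D3 v1=F3 v2=D4 v3=F4 downbeat m3
bar 4: v0=C3 v1=E3 v2=E4 v3=C4 downbeat P8
bar 5: v0=A3 v1=F4 v2=A4 v3=A4 downbeat P8
bar 6: v0=G3 v1=G4 v2=B4 v3=B4 downbeat M3
  -> R5 @ bar 0 tick 0 v(0, 2): opens on M3
  -> R5 @ bar 0 tick 0 v(0, 3): opens on M3
  -> R3 @ bar 1 tick 0 v(1, 2): F4 above E4
  -> R4 @ bar 1 tick 0 v(0, 3): A3/G4 m7 untreated
  -> R3 @ bar 1 tick 1 v(1, 2): F4 above E4
  -> R3 @ bar 1 tick 2 v(1, 2): F4 above E4
  -> R3 @ bar 1 tick 3 v(1, 2): F4 above E4
  -> R2 @ bar 2 tick 0 v(0, 1): A3/F4 m6 -> F3/C4 P5 similar
  -> R2 @ bar 2 tick 0 v(0, 3): A3/G4 m7 -> F3/C4 P5 similar
  -> R2 @ bar 2 tick 0 v(1, 3): F4/G4 M2 -> C4/C4 P1 similar
  -> R3 @ bar 2 tick 0 v(2, 3): F4 above C4
  -> R3 @ bar 2 tick 1 v(2, 3): F4 above C4
  -> R3 @ bar 2 tick 2 v(2, 3): F4 above C4
  -> R3 @ bar 2 tick 3 v(2, 3): F4 above C4
  -> R1 @ bar 3 tick 0 v(0, 2): F3/F4 P8 -> D3/D4 P8 similar
  -> R2 @ bar 4 tick 0 v(0, 3): D3/F4 m3 -> C3/C4 P8 similar
  -> R3 @ bar 4 tick 0 v(2, 3): E4 above C4
  -> R3 @ bar 4 tick 1 v(2, 3): E4 above C4
  -> R3 @ bar 4 tick 2 v(2, 3): E4 above C4
  -> R3 @ bar 4 tick 3 v(2, 3): E4 above C4
  -> R1 @ bar 5 tick 0 v(0, 3): C3/C4 P8 -> A3/A4 P8 similar
  -> R2 @ bar 5 tick 0 v(0, 2): C3/E4 M3 -> A3/A4 P8 similar
  -> R2 @ bar 5 tick 0 v(2, 3): E4/C4 M3 -> A4/A4 P1 similar
  -> R7 @ bar 5 tick 0 v(1,): E3->F4 leap 13st
  -> R8 @ bar 5 tick 0 v(0, 2): penult P8 not 3rd/6th
  -> R8 @ bar 5 tick 0 v(0, 3): penult P8 not 3rd/6th
  -> R1 @ bar 6 tick 0 v(2, 3): A4/A4 P1 -> B4/B4 P1 similar
  -> R6 @ bar 6 tick 3 v(0, 2): closes on M3
  -> R6 @ bar 6 tick 3 v(0, 3): closes on M3

(0, 0, R5, (0, 2))
(0, 0, R5, (0, 3))
(1, 0, R3, (1, 2))
(1, 0, R4, (0, 3))
(1, 1, R3, (1, 2))
(1, 2, R3, (1, 2))
(1, 3, R3, (1, 2))
(2, 0, R2, (0, 1))
(2, 0, R2, (0, 3))
(2, 0, R2, (1, 3))
(2, 0, R3, (2, 3))
(2, 1, R3, (2, 3))
(2, 2, R3, (2, 3))
(2, 3, R3, (2, 3))
(3, 0, R1, (0, 2))
(4, 0, R2, (0, 3))
(4, 0, R3, (2, 3))
(4, 1, R3, (2, 3))
(4, 2, R3, (2, 3))
(4, 3, R3, (2, 3))
(5, 0, R1, (0, 3))
(5, 0, R2, (0, 2))
(5, 0, R2, (2, 3))
(5, 0, R7, (1,))
(5, 0, R8, (0, 2))
(5, 0, R8, (0, 3))
(6, 0, R1, (2, 3))
(6, 3, R6, (0, 2))
(6, 3, R6, (0, 3))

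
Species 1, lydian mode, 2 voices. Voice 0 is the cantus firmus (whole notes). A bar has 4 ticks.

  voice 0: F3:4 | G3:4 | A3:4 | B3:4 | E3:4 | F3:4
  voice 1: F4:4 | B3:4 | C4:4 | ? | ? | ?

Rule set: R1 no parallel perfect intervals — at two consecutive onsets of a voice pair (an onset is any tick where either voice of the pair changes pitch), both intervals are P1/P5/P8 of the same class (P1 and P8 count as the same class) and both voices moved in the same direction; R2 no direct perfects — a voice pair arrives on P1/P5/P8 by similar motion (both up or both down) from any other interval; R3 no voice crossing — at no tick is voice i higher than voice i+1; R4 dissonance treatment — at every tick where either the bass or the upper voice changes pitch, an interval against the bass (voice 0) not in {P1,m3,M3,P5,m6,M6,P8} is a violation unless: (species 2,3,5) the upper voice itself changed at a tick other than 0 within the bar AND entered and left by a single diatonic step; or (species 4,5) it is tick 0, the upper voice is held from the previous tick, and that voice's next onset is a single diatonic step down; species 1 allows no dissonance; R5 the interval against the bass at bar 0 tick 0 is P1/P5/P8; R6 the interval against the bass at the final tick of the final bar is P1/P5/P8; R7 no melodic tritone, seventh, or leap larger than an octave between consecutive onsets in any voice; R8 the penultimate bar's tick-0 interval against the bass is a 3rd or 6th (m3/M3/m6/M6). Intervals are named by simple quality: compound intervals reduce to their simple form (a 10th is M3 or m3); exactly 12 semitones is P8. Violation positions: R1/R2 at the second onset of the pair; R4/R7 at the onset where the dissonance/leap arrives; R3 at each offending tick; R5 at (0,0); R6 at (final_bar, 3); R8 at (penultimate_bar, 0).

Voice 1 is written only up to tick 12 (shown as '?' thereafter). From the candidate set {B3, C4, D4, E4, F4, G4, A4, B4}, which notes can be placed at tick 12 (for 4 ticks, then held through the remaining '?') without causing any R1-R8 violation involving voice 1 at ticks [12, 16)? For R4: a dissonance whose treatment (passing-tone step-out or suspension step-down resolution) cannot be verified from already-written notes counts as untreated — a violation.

{B3, D4, G4}

B3: legal
C4: violates R4
D4: legal
E4: violates R4
F4: violates R4
G4: legal
A4: violates R4
B4: violates R2,R7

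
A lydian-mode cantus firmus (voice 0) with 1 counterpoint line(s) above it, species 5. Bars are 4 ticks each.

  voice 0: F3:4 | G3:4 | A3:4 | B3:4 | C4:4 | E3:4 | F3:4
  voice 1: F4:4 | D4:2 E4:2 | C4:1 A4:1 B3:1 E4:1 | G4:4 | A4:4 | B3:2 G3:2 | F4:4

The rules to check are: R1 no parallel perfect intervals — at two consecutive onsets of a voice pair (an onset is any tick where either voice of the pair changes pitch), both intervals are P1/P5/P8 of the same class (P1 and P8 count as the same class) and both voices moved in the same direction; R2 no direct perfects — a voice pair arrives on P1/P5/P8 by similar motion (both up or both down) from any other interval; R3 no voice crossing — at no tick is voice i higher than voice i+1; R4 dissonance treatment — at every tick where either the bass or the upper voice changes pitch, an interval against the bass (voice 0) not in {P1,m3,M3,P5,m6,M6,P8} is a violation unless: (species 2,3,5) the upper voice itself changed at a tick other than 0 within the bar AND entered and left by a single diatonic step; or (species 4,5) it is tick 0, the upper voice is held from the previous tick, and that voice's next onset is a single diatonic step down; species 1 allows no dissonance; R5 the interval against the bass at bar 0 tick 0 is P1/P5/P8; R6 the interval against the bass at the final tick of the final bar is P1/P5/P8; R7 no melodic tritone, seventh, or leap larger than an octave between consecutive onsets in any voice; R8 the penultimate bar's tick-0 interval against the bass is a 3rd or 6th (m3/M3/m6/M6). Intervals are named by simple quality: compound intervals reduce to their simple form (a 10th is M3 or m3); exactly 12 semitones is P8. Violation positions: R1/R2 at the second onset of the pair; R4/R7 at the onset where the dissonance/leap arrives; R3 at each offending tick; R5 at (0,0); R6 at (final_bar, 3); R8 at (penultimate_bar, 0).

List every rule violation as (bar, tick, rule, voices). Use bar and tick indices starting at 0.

(2, 2, R4, (0, 1))
(2, 2, R7, (1,))
(5, 0, R2, (0, 1))
(5, 0, R7, (1,))
(5, 0, R8, (0, 1))
(6, 0, R2, (0, 1))
(6, 0, R7, (1,))

bar 0: v0=F3 v1=F4 downbeat P8
bar 1: v0=G3 v1=D4 downbeat P5
bar 2: v0=A3 v1=C4 downbeat m3
bar 3: v0=B3 v1=G4 downbeat m6
bar 4: v0=C4 v1=A4 downbeat M6
bar 5: v0=E3 v1=B3 downbeat P5
bar 6: v0=F3 v1=F4 downbeat P8
  -> R4 @ bar 2 tick 2 v(0, 1): A3/B3 M2 untreated
  -> R7 @ bar 2 tick 2 v(1,): A4->B3 leap 10st
  -> R2 @ bar 5 tick 0 v(0, 1): C4/A4 M6 -> E3/B3 P5 similar
  -> R7 @ bar 5 tick 0 v(1,): A4->B3 leap 10st
  -> R8 @ bar 5 tick 0 v(0, 1): penult P5 not 3rd/6th
  -> R2 @ bar 6 tick 0 v(0, 1): E3/G3 m3 -> F3/F4 P8 similar
  -> R7 @ bar 6 tick 0 v(1,): G3->F4 leap 10st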